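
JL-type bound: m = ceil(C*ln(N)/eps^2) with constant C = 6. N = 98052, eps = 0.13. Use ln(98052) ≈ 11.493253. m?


ln(98052) ≈ 11.493253.
eps^2 = 0.13^2 = 0.0169.
C*ln(N)/eps^2 ≈ 6*11.493253/0.0169 ≈ 4080.4449.
m = ceil(4080.4449) = 4081.

4081


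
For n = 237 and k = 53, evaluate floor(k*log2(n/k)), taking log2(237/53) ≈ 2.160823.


log2(n/k) = log2(237/53) ≈ 2.160823.
k*log2(n/k) ≈ 53*2.160823 = 114.523619.
floor(114.523619) = 114.

114


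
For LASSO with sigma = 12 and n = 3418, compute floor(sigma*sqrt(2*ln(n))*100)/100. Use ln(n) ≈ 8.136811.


ln(3418) ≈ 8.136811.
2*ln(n) ≈ 16.273622.
sqrt(2*ln(n)) ≈ sqrt(16.273622) ≈ 4.034058.
lambda ≈ 12*4.034058 = 48.408696.
floor(lambda*100)/100 = 48.40.

48.40


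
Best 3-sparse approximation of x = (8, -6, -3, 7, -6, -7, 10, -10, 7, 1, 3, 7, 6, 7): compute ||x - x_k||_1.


Sorted |x_i| descending: [10, 10, 8, 7, 7, 7, 7, 7, 6, 6, 6, 3, 3, 1]
Keep top 3: [10, 10, 8]
Tail entries: [7, 7, 7, 7, 7, 6, 6, 6, 3, 3, 1]
L1 error = sum of tail = 60.

60


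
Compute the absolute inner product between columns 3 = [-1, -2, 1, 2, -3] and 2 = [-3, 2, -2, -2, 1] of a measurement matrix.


Inner product: -1*-3 + -2*2 + 1*-2 + 2*-2 + -3*1
Products: [3, -4, -2, -4, -3]
Sum = -10.
|dot| = 10.

10


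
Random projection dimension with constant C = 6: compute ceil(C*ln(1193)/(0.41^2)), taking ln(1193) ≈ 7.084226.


ln(1193) ≈ 7.084226.
eps^2 = 0.41^2 = 0.1681.
C*ln(N)/eps^2 ≈ 6*7.084226/0.1681 ≈ 252.8576.
m = ceil(252.8576) = 253.

253


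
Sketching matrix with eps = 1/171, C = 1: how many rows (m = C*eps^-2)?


1/eps = 171.
(1/eps)^2 = 29241.
m = 1*29241 = 29241.

29241


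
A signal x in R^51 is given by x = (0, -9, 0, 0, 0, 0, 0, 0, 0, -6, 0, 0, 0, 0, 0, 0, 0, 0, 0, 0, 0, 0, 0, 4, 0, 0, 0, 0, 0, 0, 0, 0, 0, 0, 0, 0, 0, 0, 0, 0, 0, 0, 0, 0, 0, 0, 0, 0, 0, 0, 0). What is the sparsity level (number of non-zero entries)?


Non-zero positions: [1, 9, 23].
Sparsity = 3.

3


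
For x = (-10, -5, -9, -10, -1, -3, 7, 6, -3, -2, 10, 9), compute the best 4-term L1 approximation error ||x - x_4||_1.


Sorted |x_i| descending: [10, 10, 10, 9, 9, 7, 6, 5, 3, 3, 2, 1]
Keep top 4: [10, 10, 10, 9]
Tail entries: [9, 7, 6, 5, 3, 3, 2, 1]
L1 error = sum of tail = 36.

36


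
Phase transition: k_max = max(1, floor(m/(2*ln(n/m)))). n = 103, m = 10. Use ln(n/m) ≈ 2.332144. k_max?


n/m = 103/10.
ln(n/m) ≈ 2.332144.
2*ln(n/m) ≈ 4.664288.
m/(2*ln(n/m)) ≈ 10/4.664288 ≈ 2.1439.
floor = 2.
k_max = max(1, 2) = 2.

2


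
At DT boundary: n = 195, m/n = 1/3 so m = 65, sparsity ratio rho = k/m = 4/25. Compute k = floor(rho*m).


m = 1/3*195 = 65.
rho = 4/25.
rho*m = 4/25*65 = 10.4.
k = floor(10.4) = 10.

10


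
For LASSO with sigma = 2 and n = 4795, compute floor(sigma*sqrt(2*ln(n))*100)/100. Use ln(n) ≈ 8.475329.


ln(4795) ≈ 8.475329.
2*ln(n) ≈ 16.950658.
sqrt(2*ln(n)) ≈ sqrt(16.950658) ≈ 4.117118.
lambda ≈ 2*4.117118 = 8.234236.
floor(lambda*100)/100 = 8.23.

8.23


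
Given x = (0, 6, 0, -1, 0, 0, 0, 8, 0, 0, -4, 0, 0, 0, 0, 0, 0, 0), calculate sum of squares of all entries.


Non-zero entries: [(1, 6), (3, -1), (7, 8), (10, -4)]
Squares: [36, 1, 64, 16]
||x||_2^2 = sum = 117.

117


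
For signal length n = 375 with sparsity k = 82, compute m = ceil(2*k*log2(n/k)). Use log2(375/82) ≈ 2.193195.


log2(n/k) = log2(375/82) ≈ 2.193195.
2*k*log2(n/k) ≈ 2*82*2.193195 = 359.68398.
m = ceil(359.68398) = 360.

360


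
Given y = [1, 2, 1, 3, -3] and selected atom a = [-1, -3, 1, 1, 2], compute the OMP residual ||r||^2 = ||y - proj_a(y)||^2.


a^T a = 16.
a^T y = -9.
coeff = -9/16 = -9/16.
||r||^2 = 303/16.

303/16


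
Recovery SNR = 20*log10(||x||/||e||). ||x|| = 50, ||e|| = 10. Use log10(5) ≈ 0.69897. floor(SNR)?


||x||/||e|| = 50/10 = 5.
log10(5) ≈ 0.69897.
20*log10(||x||/||e||) ≈ 20*0.69897 = 13.9794.
floor(13.9794) = 13.

13


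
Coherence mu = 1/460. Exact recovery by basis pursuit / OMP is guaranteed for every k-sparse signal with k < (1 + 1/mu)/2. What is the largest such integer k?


1/mu = 460.
1 + 1/mu = 461.
(1 + 1/mu)/2 = 230.5 is not an integer, so k_max = floor(230.5) = 230.

230


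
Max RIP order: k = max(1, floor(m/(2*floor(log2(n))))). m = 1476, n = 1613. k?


floor(log2(1613)) = 10.
2*10 = 20.
m/(2*floor(log2(n))) = 1476/20 ≈ 73.8.
floor = 73.
k = max(1, 73) = 73.

73


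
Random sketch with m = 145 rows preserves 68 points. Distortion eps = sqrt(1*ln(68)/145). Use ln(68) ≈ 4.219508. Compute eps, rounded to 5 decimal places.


ln(68) ≈ 4.219508.
1*ln(N)/m ≈ 1*4.219508/145 ≈ 0.02910006.
eps = sqrt(0.02910006) ≈ 0.1705874 ≈ 0.17059.

0.17059


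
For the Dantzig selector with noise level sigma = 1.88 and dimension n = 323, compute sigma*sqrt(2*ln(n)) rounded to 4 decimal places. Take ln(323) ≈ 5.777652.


ln(323) ≈ 5.777652.
2*ln(n) ≈ 11.555304.
sqrt(2*ln(n)) ≈ sqrt(11.555304) ≈ 3.399309.
threshold ≈ 1.88*3.399309 = 6.39070092 ≈ 6.3907.

6.3907


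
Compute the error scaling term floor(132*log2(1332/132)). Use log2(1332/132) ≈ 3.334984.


log2(n/k) = log2(1332/132) ≈ 3.334984.
k*log2(n/k) ≈ 132*3.334984 = 440.217888.
floor(440.217888) = 440.

440


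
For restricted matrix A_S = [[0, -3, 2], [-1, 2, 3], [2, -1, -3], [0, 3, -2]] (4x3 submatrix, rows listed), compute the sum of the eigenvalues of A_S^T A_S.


Sum of eigenvalues of A_S^T A_S = trace(A_S^T A_S) = sum of squared column norms of A_S.
A_S^T A_S diagonal: [5, 23, 26].
trace = 5 + 23 + 26 = 54.

54


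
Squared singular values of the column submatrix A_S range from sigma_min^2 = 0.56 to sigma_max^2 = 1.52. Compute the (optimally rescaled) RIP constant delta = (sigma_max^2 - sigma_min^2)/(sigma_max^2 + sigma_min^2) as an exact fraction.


lambda_max - lambda_min = 1.52 - 0.56 = 0.96.
lambda_max + lambda_min = 1.52 + 0.56 = 2.08.
delta = 0.96/2.08 = 96/208 = 6/13.

6/13


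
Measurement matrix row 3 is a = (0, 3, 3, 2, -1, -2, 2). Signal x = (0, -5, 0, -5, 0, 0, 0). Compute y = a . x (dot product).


Non-zero terms: ['3*-5', '2*-5']
Products: [-15, -10]
y = sum = -25.

-25


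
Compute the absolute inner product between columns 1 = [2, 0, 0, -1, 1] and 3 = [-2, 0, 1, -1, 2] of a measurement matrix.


Inner product: 2*-2 + 0*0 + 0*1 + -1*-1 + 1*2
Products: [-4, 0, 0, 1, 2]
Sum = -1.
|dot| = 1.

1


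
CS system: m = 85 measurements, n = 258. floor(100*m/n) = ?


100*m/n = 100*85/258 ≈ 32.9457.
floor = 32.

32


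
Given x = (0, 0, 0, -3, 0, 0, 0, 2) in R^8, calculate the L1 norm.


Non-zero entries: [(3, -3), (7, 2)]
Absolute values: [3, 2]
||x||_1 = sum = 5.

5


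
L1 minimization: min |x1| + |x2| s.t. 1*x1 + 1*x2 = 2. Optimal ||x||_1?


Axis intercepts:
  x1 = 2, x2 = 0: L1 = 2
  x1 = 0, x2 = 2: L1 = 2
x* = (2, 0)
||x*||_1 = 2.

2


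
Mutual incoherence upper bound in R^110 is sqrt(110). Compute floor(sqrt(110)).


10^2 = 100 <= 110 < 121 = 11^2, so 10 <= sqrt(110) < 11.
floor(sqrt(110)) = 10.

10


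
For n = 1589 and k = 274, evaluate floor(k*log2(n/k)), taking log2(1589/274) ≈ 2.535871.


log2(n/k) = log2(1589/274) ≈ 2.535871.
k*log2(n/k) ≈ 274*2.535871 = 694.828654.
floor(694.828654) = 694.

694


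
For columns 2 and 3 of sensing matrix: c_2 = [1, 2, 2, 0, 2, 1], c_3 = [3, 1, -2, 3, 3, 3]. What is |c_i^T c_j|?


Inner product: 1*3 + 2*1 + 2*-2 + 0*3 + 2*3 + 1*3
Products: [3, 2, -4, 0, 6, 3]
Sum = 10.
|dot| = 10.

10


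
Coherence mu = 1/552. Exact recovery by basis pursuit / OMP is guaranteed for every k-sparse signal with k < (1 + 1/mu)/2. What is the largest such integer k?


1/mu = 552.
1 + 1/mu = 553.
(1 + 1/mu)/2 = 276.5 is not an integer, so k_max = floor(276.5) = 276.

276


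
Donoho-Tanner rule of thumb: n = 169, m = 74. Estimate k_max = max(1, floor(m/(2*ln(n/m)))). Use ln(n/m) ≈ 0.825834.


n/m = 169/74.
ln(n/m) ≈ 0.825834.
2*ln(n/m) ≈ 1.651668.
m/(2*ln(n/m)) ≈ 74/1.651668 ≈ 44.8032.
floor = 44.
k_max = max(1, 44) = 44.

44


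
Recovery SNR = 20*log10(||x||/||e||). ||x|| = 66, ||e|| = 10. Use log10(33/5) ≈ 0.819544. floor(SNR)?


||x||/||e|| = 66/10 = 33/5.
log10(33/5) ≈ 0.819544.
20*log10(||x||/||e||) ≈ 20*0.819544 = 16.39088.
floor(16.39088) = 16.

16


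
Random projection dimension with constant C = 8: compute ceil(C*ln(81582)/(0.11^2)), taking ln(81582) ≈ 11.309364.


ln(81582) ≈ 11.309364.
eps^2 = 0.11^2 = 0.0121.
C*ln(N)/eps^2 ≈ 8*11.309364/0.0121 ≈ 7477.2655.
m = ceil(7477.2655) = 7478.

7478


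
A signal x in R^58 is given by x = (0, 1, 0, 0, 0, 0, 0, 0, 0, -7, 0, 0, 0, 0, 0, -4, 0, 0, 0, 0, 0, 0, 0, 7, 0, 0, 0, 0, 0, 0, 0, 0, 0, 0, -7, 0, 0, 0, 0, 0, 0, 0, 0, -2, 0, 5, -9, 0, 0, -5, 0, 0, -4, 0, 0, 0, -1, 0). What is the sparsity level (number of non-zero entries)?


Non-zero positions: [1, 9, 15, 23, 34, 43, 45, 46, 49, 52, 56].
Sparsity = 11.

11


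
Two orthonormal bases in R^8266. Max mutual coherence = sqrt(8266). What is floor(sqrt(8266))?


90^2 = 8100 <= 8266 < 8281 = 91^2, so 90 <= sqrt(8266) < 91.
floor(sqrt(8266)) = 90.

90


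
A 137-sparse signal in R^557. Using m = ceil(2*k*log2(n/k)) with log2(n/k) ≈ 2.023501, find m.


log2(n/k) = log2(557/137) ≈ 2.023501.
2*k*log2(n/k) ≈ 2*137*2.023501 = 554.439274.
m = ceil(554.439274) = 555.

555


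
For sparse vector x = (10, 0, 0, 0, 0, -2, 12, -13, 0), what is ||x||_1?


Non-zero entries: [(0, 10), (5, -2), (6, 12), (7, -13)]
Absolute values: [10, 2, 12, 13]
||x||_1 = sum = 37.

37


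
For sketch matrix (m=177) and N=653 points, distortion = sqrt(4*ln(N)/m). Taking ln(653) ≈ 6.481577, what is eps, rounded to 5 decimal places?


ln(653) ≈ 6.481577.
4*ln(N)/m ≈ 4*6.481577/177 ≈ 0.14647632.
eps = sqrt(0.14647632) ≈ 0.3827222 ≈ 0.38272.

0.38272


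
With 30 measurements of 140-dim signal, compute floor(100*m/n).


100*m/n = 100*30/140 ≈ 21.4286.
floor = 21.

21


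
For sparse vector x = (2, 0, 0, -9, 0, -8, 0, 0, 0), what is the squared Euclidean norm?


Non-zero entries: [(0, 2), (3, -9), (5, -8)]
Squares: [4, 81, 64]
||x||_2^2 = sum = 149.

149


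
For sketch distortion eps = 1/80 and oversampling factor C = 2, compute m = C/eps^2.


1/eps = 80.
(1/eps)^2 = 6400.
m = 2*6400 = 12800.

12800


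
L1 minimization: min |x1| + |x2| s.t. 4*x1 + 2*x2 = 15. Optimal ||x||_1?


Axis intercepts:
  x1 = 15/4, x2 = 0: L1 = 15/4
  x1 = 0, x2 = 15/2: L1 = 15/2
x* = (15/4, 0)
||x*||_1 = 15/4.

15/4


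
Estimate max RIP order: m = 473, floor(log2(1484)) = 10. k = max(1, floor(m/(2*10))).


floor(log2(1484)) = 10.
2*10 = 20.
m/(2*floor(log2(n))) = 473/20 ≈ 23.65.
floor = 23.
k = max(1, 23) = 23.

23


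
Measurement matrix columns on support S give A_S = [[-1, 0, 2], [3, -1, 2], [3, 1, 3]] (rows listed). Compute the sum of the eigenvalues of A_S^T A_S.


Sum of eigenvalues of A_S^T A_S = trace(A_S^T A_S) = sum of squared column norms of A_S.
A_S^T A_S diagonal: [19, 2, 17].
trace = 19 + 2 + 17 = 38.

38


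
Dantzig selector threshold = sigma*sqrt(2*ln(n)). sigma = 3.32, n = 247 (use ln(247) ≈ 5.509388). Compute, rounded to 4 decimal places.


ln(247) ≈ 5.509388.
2*ln(n) ≈ 11.018776.
sqrt(2*ln(n)) ≈ sqrt(11.018776) ≈ 3.319454.
threshold ≈ 3.32*3.319454 = 11.02058728 ≈ 11.0206.

11.0206


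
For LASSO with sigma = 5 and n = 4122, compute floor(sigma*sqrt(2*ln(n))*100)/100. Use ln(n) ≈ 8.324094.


ln(4122) ≈ 8.324094.
2*ln(n) ≈ 16.648188.
sqrt(2*ln(n)) ≈ sqrt(16.648188) ≈ 4.080219.
lambda ≈ 5*4.080219 = 20.401095.
floor(lambda*100)/100 = 20.40.

20.40


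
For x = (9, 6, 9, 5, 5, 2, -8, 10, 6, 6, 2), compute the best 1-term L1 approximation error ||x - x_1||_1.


Sorted |x_i| descending: [10, 9, 9, 8, 6, 6, 6, 5, 5, 2, 2]
Keep top 1: [10]
Tail entries: [9, 9, 8, 6, 6, 6, 5, 5, 2, 2]
L1 error = sum of tail = 58.

58


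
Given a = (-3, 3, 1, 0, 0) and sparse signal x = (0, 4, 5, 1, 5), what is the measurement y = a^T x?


Non-zero terms: ['3*4', '1*5', '0*1', '0*5']
Products: [12, 5, 0, 0]
y = sum = 17.

17


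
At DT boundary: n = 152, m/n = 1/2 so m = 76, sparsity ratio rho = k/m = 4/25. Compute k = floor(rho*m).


m = 1/2*152 = 76.
rho = 4/25.
rho*m = 4/25*76 = 12.16.
k = floor(12.16) = 12.

12


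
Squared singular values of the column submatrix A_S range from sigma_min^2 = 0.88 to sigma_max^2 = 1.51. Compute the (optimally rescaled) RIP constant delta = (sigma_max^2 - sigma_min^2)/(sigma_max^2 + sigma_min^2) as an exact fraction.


lambda_max - lambda_min = 1.51 - 0.88 = 0.63.
lambda_max + lambda_min = 1.51 + 0.88 = 2.39.
delta = 0.63/2.39 = 63/239.

63/239


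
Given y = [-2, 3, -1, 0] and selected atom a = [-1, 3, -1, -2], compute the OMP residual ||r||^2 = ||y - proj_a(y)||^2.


a^T a = 15.
a^T y = 12.
coeff = 12/15 = 4/5.
||r||^2 = 22/5.

22/5


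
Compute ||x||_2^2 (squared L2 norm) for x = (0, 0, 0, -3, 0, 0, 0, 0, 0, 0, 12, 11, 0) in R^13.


Non-zero entries: [(3, -3), (10, 12), (11, 11)]
Squares: [9, 144, 121]
||x||_2^2 = sum = 274.

274


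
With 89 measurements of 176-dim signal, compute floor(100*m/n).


100*m/n = 100*89/176 ≈ 50.5682.
floor = 50.

50


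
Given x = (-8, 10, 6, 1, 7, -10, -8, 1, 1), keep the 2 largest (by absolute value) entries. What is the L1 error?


Sorted |x_i| descending: [10, 10, 8, 8, 7, 6, 1, 1, 1]
Keep top 2: [10, 10]
Tail entries: [8, 8, 7, 6, 1, 1, 1]
L1 error = sum of tail = 32.

32


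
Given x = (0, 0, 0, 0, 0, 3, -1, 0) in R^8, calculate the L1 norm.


Non-zero entries: [(5, 3), (6, -1)]
Absolute values: [3, 1]
||x||_1 = sum = 4.

4


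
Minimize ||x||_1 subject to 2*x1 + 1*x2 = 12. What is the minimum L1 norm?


Axis intercepts:
  x1 = 6, x2 = 0: L1 = 6
  x1 = 0, x2 = 12: L1 = 12
x* = (6, 0)
||x*||_1 = 6.

6


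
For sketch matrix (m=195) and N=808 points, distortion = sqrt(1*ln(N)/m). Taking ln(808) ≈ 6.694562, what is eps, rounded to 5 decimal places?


ln(808) ≈ 6.694562.
1*ln(N)/m ≈ 1*6.694562/195 ≈ 0.03433109.
eps = sqrt(0.03433109) ≈ 0.1852865 ≈ 0.18529.

0.18529


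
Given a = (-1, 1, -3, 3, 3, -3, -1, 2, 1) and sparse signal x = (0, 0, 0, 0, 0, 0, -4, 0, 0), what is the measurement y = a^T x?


Non-zero terms: ['-1*-4']
Products: [4]
y = sum = 4.

4


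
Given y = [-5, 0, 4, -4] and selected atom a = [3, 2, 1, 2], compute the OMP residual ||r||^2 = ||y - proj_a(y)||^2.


a^T a = 18.
a^T y = -19.
coeff = -19/18 = -19/18.
||r||^2 = 665/18.

665/18


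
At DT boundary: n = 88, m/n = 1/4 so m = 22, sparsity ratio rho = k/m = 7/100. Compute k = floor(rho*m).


m = 1/4*88 = 22.
rho = 7/100.
rho*m = 7/100*22 = 1.54.
k = floor(1.54) = 1.

1


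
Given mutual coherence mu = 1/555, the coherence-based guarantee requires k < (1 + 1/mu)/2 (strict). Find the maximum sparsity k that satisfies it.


1/mu = 555.
1 + 1/mu = 556.
(1 + 1/mu)/2 = 278 is an integer and the inequality is strict, so k_max = 278 - 1 = 277.

277


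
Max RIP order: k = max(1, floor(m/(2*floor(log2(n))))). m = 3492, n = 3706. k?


floor(log2(3706)) = 11.
2*11 = 22.
m/(2*floor(log2(n))) = 3492/22 ≈ 158.7273.
floor = 158.
k = max(1, 158) = 158.

158


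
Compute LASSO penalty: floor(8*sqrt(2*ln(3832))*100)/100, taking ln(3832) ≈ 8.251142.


ln(3832) ≈ 8.251142.
2*ln(n) ≈ 16.502284.
sqrt(2*ln(n)) ≈ sqrt(16.502284) ≈ 4.0623.
lambda ≈ 8*4.0623 = 32.4984.
floor(lambda*100)/100 = 32.49.

32.49


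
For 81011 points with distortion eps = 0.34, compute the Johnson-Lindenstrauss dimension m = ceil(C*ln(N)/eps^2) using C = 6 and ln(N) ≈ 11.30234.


ln(81011) ≈ 11.30234.
eps^2 = 0.34^2 = 0.1156.
C*ln(N)/eps^2 ≈ 6*11.30234/0.1156 ≈ 586.6266.
m = ceil(586.6266) = 587.

587


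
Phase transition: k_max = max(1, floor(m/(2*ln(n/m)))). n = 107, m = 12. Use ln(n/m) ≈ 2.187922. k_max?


n/m = 107/12.
ln(n/m) ≈ 2.187922.
2*ln(n/m) ≈ 4.375844.
m/(2*ln(n/m)) ≈ 12/4.375844 ≈ 2.7423.
floor = 2.
k_max = max(1, 2) = 2.

2


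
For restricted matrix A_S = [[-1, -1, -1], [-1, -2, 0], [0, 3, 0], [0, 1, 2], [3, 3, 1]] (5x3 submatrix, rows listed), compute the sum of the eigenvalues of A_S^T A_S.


Sum of eigenvalues of A_S^T A_S = trace(A_S^T A_S) = sum of squared column norms of A_S.
A_S^T A_S diagonal: [11, 24, 6].
trace = 11 + 24 + 6 = 41.

41


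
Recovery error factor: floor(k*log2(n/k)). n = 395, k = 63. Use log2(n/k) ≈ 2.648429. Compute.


log2(n/k) = log2(395/63) ≈ 2.648429.
k*log2(n/k) ≈ 63*2.648429 = 166.851027.
floor(166.851027) = 166.

166


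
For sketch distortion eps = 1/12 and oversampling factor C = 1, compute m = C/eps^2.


1/eps = 12.
(1/eps)^2 = 144.
m = 1*144 = 144.

144


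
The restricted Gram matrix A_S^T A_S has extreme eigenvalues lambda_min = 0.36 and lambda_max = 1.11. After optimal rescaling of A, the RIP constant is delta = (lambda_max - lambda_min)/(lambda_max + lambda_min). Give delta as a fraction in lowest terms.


lambda_max - lambda_min = 1.11 - 0.36 = 0.75.
lambda_max + lambda_min = 1.11 + 0.36 = 1.47.
delta = 0.75/1.47 = 75/147 = 25/49.

25/49


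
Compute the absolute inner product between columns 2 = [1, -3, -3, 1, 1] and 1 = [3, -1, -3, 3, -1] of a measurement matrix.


Inner product: 1*3 + -3*-1 + -3*-3 + 1*3 + 1*-1
Products: [3, 3, 9, 3, -1]
Sum = 17.
|dot| = 17.

17


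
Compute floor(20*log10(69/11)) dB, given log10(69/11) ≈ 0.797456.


||x||/||e|| = 69/11.
log10(69/11) ≈ 0.797456.
20*log10(||x||/||e||) ≈ 20*0.797456 = 15.94912.
floor(15.94912) = 15.

15


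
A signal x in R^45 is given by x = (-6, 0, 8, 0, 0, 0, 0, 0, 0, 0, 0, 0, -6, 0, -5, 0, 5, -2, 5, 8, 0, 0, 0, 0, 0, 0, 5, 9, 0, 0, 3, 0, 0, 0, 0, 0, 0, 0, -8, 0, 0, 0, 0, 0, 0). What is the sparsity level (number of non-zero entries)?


Non-zero positions: [0, 2, 12, 14, 16, 17, 18, 19, 26, 27, 30, 38].
Sparsity = 12.

12


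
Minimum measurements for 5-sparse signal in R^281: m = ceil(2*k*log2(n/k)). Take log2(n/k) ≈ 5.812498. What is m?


log2(n/k) = log2(281/5) ≈ 5.812498.
2*k*log2(n/k) ≈ 2*5*5.812498 = 58.12498.
m = ceil(58.12498) = 59.

59


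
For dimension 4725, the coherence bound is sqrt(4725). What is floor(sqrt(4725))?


68^2 = 4624 <= 4725 < 4761 = 69^2, so 68 <= sqrt(4725) < 69.
floor(sqrt(4725)) = 68.

68


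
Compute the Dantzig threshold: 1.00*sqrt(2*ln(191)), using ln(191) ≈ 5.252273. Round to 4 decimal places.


ln(191) ≈ 5.252273.
2*ln(n) ≈ 10.504546.
sqrt(2*ln(n)) ≈ sqrt(10.504546) ≈ 3.241072.
threshold ≈ 1.00*3.241072 = 3.241072 ≈ 3.2411.

3.2411


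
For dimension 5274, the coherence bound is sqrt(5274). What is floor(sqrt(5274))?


72^2 = 5184 <= 5274 < 5329 = 73^2, so 72 <= sqrt(5274) < 73.
floor(sqrt(5274)) = 72.

72


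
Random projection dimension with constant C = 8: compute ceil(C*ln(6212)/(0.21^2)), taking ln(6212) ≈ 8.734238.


ln(6212) ≈ 8.734238.
eps^2 = 0.21^2 = 0.0441.
C*ln(N)/eps^2 ≈ 8*8.734238/0.0441 ≈ 1584.4423.
m = ceil(1584.4423) = 1585.

1585


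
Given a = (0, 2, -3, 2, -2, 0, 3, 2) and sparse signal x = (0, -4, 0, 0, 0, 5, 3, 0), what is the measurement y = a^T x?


Non-zero terms: ['2*-4', '0*5', '3*3']
Products: [-8, 0, 9]
y = sum = 1.

1


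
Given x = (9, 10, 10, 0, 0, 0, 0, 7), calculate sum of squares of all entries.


Non-zero entries: [(0, 9), (1, 10), (2, 10), (7, 7)]
Squares: [81, 100, 100, 49]
||x||_2^2 = sum = 330.

330


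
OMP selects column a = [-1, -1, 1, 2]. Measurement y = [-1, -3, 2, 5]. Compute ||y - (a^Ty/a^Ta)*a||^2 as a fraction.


a^T a = 7.
a^T y = 16.
coeff = 16/7 = 16/7.
||r||^2 = 17/7.

17/7


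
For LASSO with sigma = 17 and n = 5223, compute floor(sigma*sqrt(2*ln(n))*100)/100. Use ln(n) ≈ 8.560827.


ln(5223) ≈ 8.560827.
2*ln(n) ≈ 17.121654.
sqrt(2*ln(n)) ≈ sqrt(17.121654) ≈ 4.137832.
lambda ≈ 17*4.137832 = 70.343144.
floor(lambda*100)/100 = 70.34.

70.34


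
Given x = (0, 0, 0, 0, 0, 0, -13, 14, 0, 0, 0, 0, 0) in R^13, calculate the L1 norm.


Non-zero entries: [(6, -13), (7, 14)]
Absolute values: [13, 14]
||x||_1 = sum = 27.

27


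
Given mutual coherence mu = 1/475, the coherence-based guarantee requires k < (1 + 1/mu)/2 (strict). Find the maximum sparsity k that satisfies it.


1/mu = 475.
1 + 1/mu = 476.
(1 + 1/mu)/2 = 238 is an integer and the inequality is strict, so k_max = 238 - 1 = 237.

237


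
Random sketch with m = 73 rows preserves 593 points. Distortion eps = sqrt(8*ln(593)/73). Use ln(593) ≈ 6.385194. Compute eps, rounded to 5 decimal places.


ln(593) ≈ 6.385194.
8*ln(N)/m ≈ 8*6.385194/73 ≈ 0.69974729.
eps = sqrt(0.69974729) ≈ 0.836509 ≈ 0.83651.

0.83651


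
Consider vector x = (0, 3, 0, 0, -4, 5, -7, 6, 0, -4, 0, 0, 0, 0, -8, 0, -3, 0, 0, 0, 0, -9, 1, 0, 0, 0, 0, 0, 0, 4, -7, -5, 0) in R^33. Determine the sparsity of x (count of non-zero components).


Non-zero positions: [1, 4, 5, 6, 7, 9, 14, 16, 21, 22, 29, 30, 31].
Sparsity = 13.

13


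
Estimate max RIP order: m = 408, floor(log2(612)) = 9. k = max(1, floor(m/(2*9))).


floor(log2(612)) = 9.
2*9 = 18.
m/(2*floor(log2(n))) = 408/18 ≈ 22.6667.
floor = 22.
k = max(1, 22) = 22.

22


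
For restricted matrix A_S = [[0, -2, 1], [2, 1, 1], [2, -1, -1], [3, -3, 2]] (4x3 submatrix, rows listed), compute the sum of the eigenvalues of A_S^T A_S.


Sum of eigenvalues of A_S^T A_S = trace(A_S^T A_S) = sum of squared column norms of A_S.
A_S^T A_S diagonal: [17, 15, 7].
trace = 17 + 15 + 7 = 39.

39


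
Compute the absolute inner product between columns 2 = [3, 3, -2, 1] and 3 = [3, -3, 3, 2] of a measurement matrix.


Inner product: 3*3 + 3*-3 + -2*3 + 1*2
Products: [9, -9, -6, 2]
Sum = -4.
|dot| = 4.

4


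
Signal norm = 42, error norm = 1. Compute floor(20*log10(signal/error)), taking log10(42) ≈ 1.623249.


||x||/||e|| = 42/1 = 42.
log10(42) ≈ 1.623249.
20*log10(||x||/||e||) ≈ 20*1.623249 = 32.46498.
floor(32.46498) = 32.

32


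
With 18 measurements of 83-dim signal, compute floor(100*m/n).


100*m/n = 100*18/83 ≈ 21.6867.
floor = 21.

21


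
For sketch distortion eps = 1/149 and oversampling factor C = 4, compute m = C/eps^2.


1/eps = 149.
(1/eps)^2 = 22201.
m = 4*22201 = 88804.

88804


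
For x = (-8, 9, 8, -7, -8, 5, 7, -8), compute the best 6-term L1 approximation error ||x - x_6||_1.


Sorted |x_i| descending: [9, 8, 8, 8, 8, 7, 7, 5]
Keep top 6: [9, 8, 8, 8, 8, 7]
Tail entries: [7, 5]
L1 error = sum of tail = 12.

12


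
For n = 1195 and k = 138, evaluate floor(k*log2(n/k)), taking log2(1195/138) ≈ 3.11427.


log2(n/k) = log2(1195/138) ≈ 3.11427.
k*log2(n/k) ≈ 138*3.11427 = 429.76926.
floor(429.76926) = 429.

429


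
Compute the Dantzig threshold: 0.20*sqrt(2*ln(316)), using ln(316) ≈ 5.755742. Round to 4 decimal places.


ln(316) ≈ 5.755742.
2*ln(n) ≈ 11.511484.
sqrt(2*ln(n)) ≈ sqrt(11.511484) ≈ 3.392858.
threshold ≈ 0.20*3.392858 = 0.6785716 ≈ 0.6786.

0.6786


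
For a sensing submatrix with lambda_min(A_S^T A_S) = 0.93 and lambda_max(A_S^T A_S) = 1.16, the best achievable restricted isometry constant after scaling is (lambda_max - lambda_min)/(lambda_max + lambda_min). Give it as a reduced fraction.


lambda_max - lambda_min = 1.16 - 0.93 = 0.23.
lambda_max + lambda_min = 1.16 + 0.93 = 2.09.
delta = 0.23/2.09 = 23/209.

23/209


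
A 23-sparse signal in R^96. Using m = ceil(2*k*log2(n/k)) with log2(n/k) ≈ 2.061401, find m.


log2(n/k) = log2(96/23) ≈ 2.061401.
2*k*log2(n/k) ≈ 2*23*2.061401 = 94.824446.
m = ceil(94.824446) = 95.

95


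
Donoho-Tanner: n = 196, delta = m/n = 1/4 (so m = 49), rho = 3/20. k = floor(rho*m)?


m = 1/4*196 = 49.
rho = 3/20.
rho*m = 3/20*49 = 7.35.
k = floor(7.35) = 7.

7


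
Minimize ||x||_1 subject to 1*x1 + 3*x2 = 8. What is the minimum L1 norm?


Axis intercepts:
  x1 = 8, x2 = 0: L1 = 8
  x1 = 0, x2 = 8/3: L1 = 8/3
x* = (0, 8/3)
||x*||_1 = 8/3.

8/3


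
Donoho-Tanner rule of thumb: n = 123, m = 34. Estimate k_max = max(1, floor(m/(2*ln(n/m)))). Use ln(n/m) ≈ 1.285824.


n/m = 123/34.
ln(n/m) ≈ 1.285824.
2*ln(n/m) ≈ 2.571648.
m/(2*ln(n/m)) ≈ 34/2.571648 ≈ 13.2211.
floor = 13.
k_max = max(1, 13) = 13.

13


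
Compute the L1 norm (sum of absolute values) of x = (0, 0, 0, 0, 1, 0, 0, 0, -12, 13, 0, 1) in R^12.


Non-zero entries: [(4, 1), (8, -12), (9, 13), (11, 1)]
Absolute values: [1, 12, 13, 1]
||x||_1 = sum = 27.

27


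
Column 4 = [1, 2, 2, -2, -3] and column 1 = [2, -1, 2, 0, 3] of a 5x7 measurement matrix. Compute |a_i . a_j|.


Inner product: 1*2 + 2*-1 + 2*2 + -2*0 + -3*3
Products: [2, -2, 4, 0, -9]
Sum = -5.
|dot| = 5.

5


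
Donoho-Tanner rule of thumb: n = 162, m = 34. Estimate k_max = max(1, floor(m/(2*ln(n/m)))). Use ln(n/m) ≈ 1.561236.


n/m = 162/34 = 81/17.
ln(n/m) ≈ 1.561236.
2*ln(n/m) ≈ 3.122472.
m/(2*ln(n/m)) ≈ 34/3.122472 ≈ 10.8888.
floor = 10.
k_max = max(1, 10) = 10.

10


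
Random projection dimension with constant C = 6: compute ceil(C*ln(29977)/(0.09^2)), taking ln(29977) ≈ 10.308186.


ln(29977) ≈ 10.308186.
eps^2 = 0.09^2 = 0.0081.
C*ln(N)/eps^2 ≈ 6*10.308186/0.0081 ≈ 7635.6933.
m = ceil(7635.6933) = 7636.

7636


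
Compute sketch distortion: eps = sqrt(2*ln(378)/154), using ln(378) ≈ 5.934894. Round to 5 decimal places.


ln(378) ≈ 5.934894.
2*ln(N)/m ≈ 2*5.934894/154 ≈ 0.07707655.
eps = sqrt(0.07707655) ≈ 0.2776266 ≈ 0.27763.

0.27763


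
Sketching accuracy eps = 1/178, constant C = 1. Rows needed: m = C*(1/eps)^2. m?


1/eps = 178.
(1/eps)^2 = 31684.
m = 1*31684 = 31684.

31684


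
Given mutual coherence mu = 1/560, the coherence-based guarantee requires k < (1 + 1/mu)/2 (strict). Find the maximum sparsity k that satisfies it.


1/mu = 560.
1 + 1/mu = 561.
(1 + 1/mu)/2 = 280.5 is not an integer, so k_max = floor(280.5) = 280.

280


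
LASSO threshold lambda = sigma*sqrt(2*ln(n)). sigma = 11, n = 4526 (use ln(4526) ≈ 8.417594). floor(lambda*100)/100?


ln(4526) ≈ 8.417594.
2*ln(n) ≈ 16.835188.
sqrt(2*ln(n)) ≈ sqrt(16.835188) ≈ 4.103071.
lambda ≈ 11*4.103071 = 45.133781.
floor(lambda*100)/100 = 45.13.

45.13


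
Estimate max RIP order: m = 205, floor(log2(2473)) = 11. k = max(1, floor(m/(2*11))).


floor(log2(2473)) = 11.
2*11 = 22.
m/(2*floor(log2(n))) = 205/22 ≈ 9.3182.
floor = 9.
k = max(1, 9) = 9.

9


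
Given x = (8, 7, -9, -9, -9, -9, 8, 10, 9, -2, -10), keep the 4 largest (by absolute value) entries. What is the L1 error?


Sorted |x_i| descending: [10, 10, 9, 9, 9, 9, 9, 8, 8, 7, 2]
Keep top 4: [10, 10, 9, 9]
Tail entries: [9, 9, 9, 8, 8, 7, 2]
L1 error = sum of tail = 52.

52


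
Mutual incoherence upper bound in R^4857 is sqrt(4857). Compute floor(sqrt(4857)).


69^2 = 4761 <= 4857 < 4900 = 70^2, so 69 <= sqrt(4857) < 70.
floor(sqrt(4857)) = 69.

69


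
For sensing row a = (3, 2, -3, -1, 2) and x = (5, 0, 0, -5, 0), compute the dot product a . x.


Non-zero terms: ['3*5', '-1*-5']
Products: [15, 5]
y = sum = 20.

20


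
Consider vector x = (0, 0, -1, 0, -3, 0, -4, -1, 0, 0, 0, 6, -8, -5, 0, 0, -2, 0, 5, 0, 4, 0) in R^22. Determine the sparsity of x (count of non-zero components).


Non-zero positions: [2, 4, 6, 7, 11, 12, 13, 16, 18, 20].
Sparsity = 10.

10


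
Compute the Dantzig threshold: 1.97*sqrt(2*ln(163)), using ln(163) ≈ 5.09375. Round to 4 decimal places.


ln(163) ≈ 5.09375.
2*ln(n) ≈ 10.1875.
sqrt(2*ln(n)) ≈ sqrt(10.1875) ≈ 3.191786.
threshold ≈ 1.97*3.191786 = 6.28781842 ≈ 6.2878.

6.2878


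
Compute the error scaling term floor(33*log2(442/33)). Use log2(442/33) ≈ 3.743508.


log2(n/k) = log2(442/33) ≈ 3.743508.
k*log2(n/k) ≈ 33*3.743508 = 123.535764.
floor(123.535764) = 123.

123


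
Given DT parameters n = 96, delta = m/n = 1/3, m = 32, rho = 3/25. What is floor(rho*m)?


m = 1/3*96 = 32.
rho = 3/25.
rho*m = 3/25*32 = 3.84.
k = floor(3.84) = 3.

3


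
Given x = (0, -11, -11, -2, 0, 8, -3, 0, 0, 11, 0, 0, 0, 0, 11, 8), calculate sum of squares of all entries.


Non-zero entries: [(1, -11), (2, -11), (3, -2), (5, 8), (6, -3), (9, 11), (14, 11), (15, 8)]
Squares: [121, 121, 4, 64, 9, 121, 121, 64]
||x||_2^2 = sum = 625.

625


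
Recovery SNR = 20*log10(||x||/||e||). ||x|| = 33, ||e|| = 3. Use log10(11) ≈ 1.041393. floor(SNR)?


||x||/||e|| = 33/3 = 11.
log10(11) ≈ 1.041393.
20*log10(||x||/||e||) ≈ 20*1.041393 = 20.82786.
floor(20.82786) = 20.

20


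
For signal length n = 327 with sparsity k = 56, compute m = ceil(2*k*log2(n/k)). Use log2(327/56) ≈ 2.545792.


log2(n/k) = log2(327/56) ≈ 2.545792.
2*k*log2(n/k) ≈ 2*56*2.545792 = 285.128704.
m = ceil(285.128704) = 286.

286


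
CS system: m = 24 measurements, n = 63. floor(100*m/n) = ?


100*m/n = 100*24/63 ≈ 38.0952.
floor = 38.

38


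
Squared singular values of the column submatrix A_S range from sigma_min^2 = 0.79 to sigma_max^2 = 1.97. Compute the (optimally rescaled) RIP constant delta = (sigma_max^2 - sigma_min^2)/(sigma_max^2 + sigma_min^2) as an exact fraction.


lambda_max - lambda_min = 1.97 - 0.79 = 1.18.
lambda_max + lambda_min = 1.97 + 0.79 = 2.76.
delta = 1.18/2.76 = 118/276 = 59/138.

59/138


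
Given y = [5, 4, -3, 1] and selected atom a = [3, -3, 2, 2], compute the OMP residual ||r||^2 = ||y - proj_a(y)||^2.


a^T a = 26.
a^T y = -1.
coeff = -1/26 = -1/26.
||r||^2 = 1325/26.

1325/26


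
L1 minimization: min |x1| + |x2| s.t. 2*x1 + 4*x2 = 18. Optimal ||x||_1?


Axis intercepts:
  x1 = 9, x2 = 0: L1 = 9
  x1 = 0, x2 = 9/2: L1 = 9/2
x* = (0, 9/2)
||x*||_1 = 9/2.

9/2


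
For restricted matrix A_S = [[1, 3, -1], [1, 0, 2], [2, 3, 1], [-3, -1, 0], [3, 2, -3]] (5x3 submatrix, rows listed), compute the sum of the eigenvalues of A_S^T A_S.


Sum of eigenvalues of A_S^T A_S = trace(A_S^T A_S) = sum of squared column norms of A_S.
A_S^T A_S diagonal: [24, 23, 15].
trace = 24 + 23 + 15 = 62.

62


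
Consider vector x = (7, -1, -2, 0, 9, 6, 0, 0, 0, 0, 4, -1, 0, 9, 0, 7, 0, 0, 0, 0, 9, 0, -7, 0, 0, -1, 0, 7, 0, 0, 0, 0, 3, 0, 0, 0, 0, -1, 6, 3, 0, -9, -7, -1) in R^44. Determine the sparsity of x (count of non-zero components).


Non-zero positions: [0, 1, 2, 4, 5, 10, 11, 13, 15, 20, 22, 25, 27, 32, 37, 38, 39, 41, 42, 43].
Sparsity = 20.

20


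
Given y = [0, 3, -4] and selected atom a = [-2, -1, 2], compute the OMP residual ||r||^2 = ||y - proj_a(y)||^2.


a^T a = 9.
a^T y = -11.
coeff = -11/9 = -11/9.
||r||^2 = 104/9.

104/9


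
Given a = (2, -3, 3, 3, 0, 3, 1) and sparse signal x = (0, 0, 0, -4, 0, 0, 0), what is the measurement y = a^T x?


Non-zero terms: ['3*-4']
Products: [-12]
y = sum = -12.

-12


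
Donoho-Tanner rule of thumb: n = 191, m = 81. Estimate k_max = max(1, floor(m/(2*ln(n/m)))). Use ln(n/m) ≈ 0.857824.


n/m = 191/81.
ln(n/m) ≈ 0.857824.
2*ln(n/m) ≈ 1.715648.
m/(2*ln(n/m)) ≈ 81/1.715648 ≈ 47.2125.
floor = 47.
k_max = max(1, 47) = 47.

47


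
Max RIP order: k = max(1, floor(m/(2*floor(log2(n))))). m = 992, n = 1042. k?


floor(log2(1042)) = 10.
2*10 = 20.
m/(2*floor(log2(n))) = 992/20 ≈ 49.6.
floor = 49.
k = max(1, 49) = 49.

49


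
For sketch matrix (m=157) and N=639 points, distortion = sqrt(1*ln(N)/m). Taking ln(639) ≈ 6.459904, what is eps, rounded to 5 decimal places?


ln(639) ≈ 6.459904.
1*ln(N)/m ≈ 1*6.459904/157 ≈ 0.04114589.
eps = sqrt(0.04114589) ≈ 0.2028445 ≈ 0.20284.

0.20284


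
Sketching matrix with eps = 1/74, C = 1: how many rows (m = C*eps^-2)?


1/eps = 74.
(1/eps)^2 = 5476.
m = 1*5476 = 5476.

5476


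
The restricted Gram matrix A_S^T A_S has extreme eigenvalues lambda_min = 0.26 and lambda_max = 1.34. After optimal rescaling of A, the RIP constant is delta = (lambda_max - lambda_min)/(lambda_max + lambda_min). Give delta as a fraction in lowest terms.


lambda_max - lambda_min = 1.34 - 0.26 = 1.08.
lambda_max + lambda_min = 1.34 + 0.26 = 1.60.
delta = 1.08/1.60 = 108/160 = 27/40.

27/40


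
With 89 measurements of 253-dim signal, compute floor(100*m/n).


100*m/n = 100*89/253 ≈ 35.1779.
floor = 35.

35


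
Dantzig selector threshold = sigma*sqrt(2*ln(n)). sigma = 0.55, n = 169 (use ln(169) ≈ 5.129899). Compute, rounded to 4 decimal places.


ln(169) ≈ 5.129899.
2*ln(n) ≈ 10.259798.
sqrt(2*ln(n)) ≈ sqrt(10.259798) ≈ 3.203092.
threshold ≈ 0.55*3.203092 = 1.7617006 ≈ 1.7617.

1.7617


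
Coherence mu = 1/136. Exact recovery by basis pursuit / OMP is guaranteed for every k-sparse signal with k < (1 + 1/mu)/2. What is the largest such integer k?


1/mu = 136.
1 + 1/mu = 137.
(1 + 1/mu)/2 = 68.5 is not an integer, so k_max = floor(68.5) = 68.

68


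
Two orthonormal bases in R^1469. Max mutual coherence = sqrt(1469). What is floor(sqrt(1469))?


38^2 = 1444 <= 1469 < 1521 = 39^2, so 38 <= sqrt(1469) < 39.
floor(sqrt(1469)) = 38.

38


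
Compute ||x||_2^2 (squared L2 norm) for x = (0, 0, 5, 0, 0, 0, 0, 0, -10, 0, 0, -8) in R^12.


Non-zero entries: [(2, 5), (8, -10), (11, -8)]
Squares: [25, 100, 64]
||x||_2^2 = sum = 189.

189


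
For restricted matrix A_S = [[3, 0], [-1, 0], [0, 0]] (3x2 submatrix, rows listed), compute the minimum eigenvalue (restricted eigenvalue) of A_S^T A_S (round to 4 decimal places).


A_S^T A_S = [[10, 0], [0, 0]].
trace = 10.
det = 0.
disc = trace^2 - 4*det = 100 - 4*0 = 100.
sqrt(100) = 10.
lam_min = (10 - 10)/2 = 0 = 0.0000.

0.0000


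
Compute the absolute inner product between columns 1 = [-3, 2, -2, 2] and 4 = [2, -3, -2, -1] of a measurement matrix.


Inner product: -3*2 + 2*-3 + -2*-2 + 2*-1
Products: [-6, -6, 4, -2]
Sum = -10.
|dot| = 10.

10


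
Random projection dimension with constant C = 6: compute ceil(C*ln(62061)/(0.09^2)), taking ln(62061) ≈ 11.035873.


ln(62061) ≈ 11.035873.
eps^2 = 0.09^2 = 0.0081.
C*ln(N)/eps^2 ≈ 6*11.035873/0.0081 ≈ 8174.7207.
m = ceil(8174.7207) = 8175.

8175


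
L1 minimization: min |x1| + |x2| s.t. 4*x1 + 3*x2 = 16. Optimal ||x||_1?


Axis intercepts:
  x1 = 4, x2 = 0: L1 = 4
  x1 = 0, x2 = 16/3: L1 = 16/3
x* = (4, 0)
||x*||_1 = 4.

4


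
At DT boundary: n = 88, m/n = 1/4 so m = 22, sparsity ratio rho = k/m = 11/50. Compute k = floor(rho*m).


m = 1/4*88 = 22.
rho = 11/50.
rho*m = 11/50*22 = 4.84.
k = floor(4.84) = 4.

4


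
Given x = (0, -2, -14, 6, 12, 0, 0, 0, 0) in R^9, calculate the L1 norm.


Non-zero entries: [(1, -2), (2, -14), (3, 6), (4, 12)]
Absolute values: [2, 14, 6, 12]
||x||_1 = sum = 34.

34


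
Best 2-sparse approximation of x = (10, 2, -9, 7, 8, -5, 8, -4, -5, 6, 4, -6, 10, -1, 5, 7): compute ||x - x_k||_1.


Sorted |x_i| descending: [10, 10, 9, 8, 8, 7, 7, 6, 6, 5, 5, 5, 4, 4, 2, 1]
Keep top 2: [10, 10]
Tail entries: [9, 8, 8, 7, 7, 6, 6, 5, 5, 5, 4, 4, 2, 1]
L1 error = sum of tail = 77.

77


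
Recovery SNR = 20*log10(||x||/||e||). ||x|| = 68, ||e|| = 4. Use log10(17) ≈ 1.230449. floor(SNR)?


||x||/||e|| = 68/4 = 17.
log10(17) ≈ 1.230449.
20*log10(||x||/||e||) ≈ 20*1.230449 = 24.60898.
floor(24.60898) = 24.

24


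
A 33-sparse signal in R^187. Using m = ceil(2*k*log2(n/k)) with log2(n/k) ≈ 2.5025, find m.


log2(n/k) = log2(187/33) ≈ 2.5025.
2*k*log2(n/k) ≈ 2*33*2.5025 = 165.165.
m = ceil(165.165) = 166.

166


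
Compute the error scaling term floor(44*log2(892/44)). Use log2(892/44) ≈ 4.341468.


log2(n/k) = log2(892/44) ≈ 4.341468.
k*log2(n/k) ≈ 44*4.341468 = 191.024592.
floor(191.024592) = 191.

191


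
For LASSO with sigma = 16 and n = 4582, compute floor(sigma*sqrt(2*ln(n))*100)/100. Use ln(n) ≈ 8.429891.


ln(4582) ≈ 8.429891.
2*ln(n) ≈ 16.859782.
sqrt(2*ln(n)) ≈ sqrt(16.859782) ≈ 4.106066.
lambda ≈ 16*4.106066 = 65.697056.
floor(lambda*100)/100 = 65.69.

65.69


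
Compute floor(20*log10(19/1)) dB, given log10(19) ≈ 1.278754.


||x||/||e|| = 19/1 = 19.
log10(19) ≈ 1.278754.
20*log10(||x||/||e||) ≈ 20*1.278754 = 25.57508.
floor(25.57508) = 25.

25


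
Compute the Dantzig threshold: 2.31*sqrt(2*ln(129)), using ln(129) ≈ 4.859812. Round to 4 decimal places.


ln(129) ≈ 4.859812.
2*ln(n) ≈ 9.719624.
sqrt(2*ln(n)) ≈ sqrt(9.719624) ≈ 3.117631.
threshold ≈ 2.31*3.117631 = 7.20172761 ≈ 7.2017.

7.2017


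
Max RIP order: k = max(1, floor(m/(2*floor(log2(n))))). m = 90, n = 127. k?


floor(log2(127)) = 6.
2*6 = 12.
m/(2*floor(log2(n))) = 90/12 ≈ 7.5.
floor = 7.
k = max(1, 7) = 7.

7


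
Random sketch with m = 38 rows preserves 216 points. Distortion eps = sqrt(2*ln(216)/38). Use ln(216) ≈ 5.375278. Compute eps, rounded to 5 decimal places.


ln(216) ≈ 5.375278.
2*ln(N)/m ≈ 2*5.375278/38 ≈ 0.28290937.
eps = sqrt(0.28290937) ≈ 0.5318923 ≈ 0.53189.

0.53189


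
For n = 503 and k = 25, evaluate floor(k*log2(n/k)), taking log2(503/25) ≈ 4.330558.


log2(n/k) = log2(503/25) ≈ 4.330558.
k*log2(n/k) ≈ 25*4.330558 = 108.26395.
floor(108.26395) = 108.

108


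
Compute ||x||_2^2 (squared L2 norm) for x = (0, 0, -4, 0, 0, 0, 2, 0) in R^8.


Non-zero entries: [(2, -4), (6, 2)]
Squares: [16, 4]
||x||_2^2 = sum = 20.

20


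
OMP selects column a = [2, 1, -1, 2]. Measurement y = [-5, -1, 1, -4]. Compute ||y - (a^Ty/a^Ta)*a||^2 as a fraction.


a^T a = 10.
a^T y = -20.
coeff = -20/10 = -2.
||r||^2 = 3.

3


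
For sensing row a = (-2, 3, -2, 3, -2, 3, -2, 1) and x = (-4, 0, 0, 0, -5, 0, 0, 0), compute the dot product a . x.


Non-zero terms: ['-2*-4', '-2*-5']
Products: [8, 10]
y = sum = 18.

18


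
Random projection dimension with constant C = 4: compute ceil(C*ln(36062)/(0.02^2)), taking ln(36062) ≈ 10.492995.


ln(36062) ≈ 10.492995.
eps^2 = 0.02^2 = 0.0004.
C*ln(N)/eps^2 ≈ 4*10.492995/0.0004 ≈ 104929.95.
m = ceil(104929.95) = 104930.

104930


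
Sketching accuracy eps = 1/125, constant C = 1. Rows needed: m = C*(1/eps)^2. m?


1/eps = 125.
(1/eps)^2 = 15625.
m = 1*15625 = 15625.

15625


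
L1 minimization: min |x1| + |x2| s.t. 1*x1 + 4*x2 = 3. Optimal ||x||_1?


Axis intercepts:
  x1 = 3, x2 = 0: L1 = 3
  x1 = 0, x2 = 3/4: L1 = 3/4
x* = (0, 3/4)
||x*||_1 = 3/4.

3/4


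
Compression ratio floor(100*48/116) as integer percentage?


100*m/n = 100*48/116 ≈ 41.3793.
floor = 41.

41


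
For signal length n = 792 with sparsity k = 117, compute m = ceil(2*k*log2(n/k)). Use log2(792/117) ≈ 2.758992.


log2(n/k) = log2(792/117) ≈ 2.758992.
2*k*log2(n/k) ≈ 2*117*2.758992 = 645.604128.
m = ceil(645.604128) = 646.

646


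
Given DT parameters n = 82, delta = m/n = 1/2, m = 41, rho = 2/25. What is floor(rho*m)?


m = 1/2*82 = 41.
rho = 2/25.
rho*m = 2/25*41 = 3.28.
k = floor(3.28) = 3.

3


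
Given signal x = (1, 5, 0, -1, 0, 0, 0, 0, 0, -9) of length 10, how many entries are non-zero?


Non-zero positions: [0, 1, 3, 9].
Sparsity = 4.

4


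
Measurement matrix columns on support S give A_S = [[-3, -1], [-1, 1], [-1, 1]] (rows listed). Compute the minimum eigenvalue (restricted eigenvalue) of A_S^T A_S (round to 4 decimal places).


A_S^T A_S = [[11, 1], [1, 3]].
trace = 14.
det = 32.
disc = trace^2 - 4*det = 196 - 4*32 = 68.
sqrt(68) ≈ 8.246211.
lam_min = (14 - sqrt(68))/2 ≈ (14 - 8.246211)/2 = 2.8768945 ≈ 2.8769.

2.8769


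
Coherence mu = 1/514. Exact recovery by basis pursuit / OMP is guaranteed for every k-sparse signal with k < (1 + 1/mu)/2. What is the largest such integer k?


1/mu = 514.
1 + 1/mu = 515.
(1 + 1/mu)/2 = 257.5 is not an integer, so k_max = floor(257.5) = 257.

257


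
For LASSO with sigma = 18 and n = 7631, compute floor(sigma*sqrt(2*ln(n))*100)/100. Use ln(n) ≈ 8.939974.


ln(7631) ≈ 8.939974.
2*ln(n) ≈ 17.879948.
sqrt(2*ln(n)) ≈ sqrt(17.879948) ≈ 4.228469.
lambda ≈ 18*4.228469 = 76.112442.
floor(lambda*100)/100 = 76.11.

76.11
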